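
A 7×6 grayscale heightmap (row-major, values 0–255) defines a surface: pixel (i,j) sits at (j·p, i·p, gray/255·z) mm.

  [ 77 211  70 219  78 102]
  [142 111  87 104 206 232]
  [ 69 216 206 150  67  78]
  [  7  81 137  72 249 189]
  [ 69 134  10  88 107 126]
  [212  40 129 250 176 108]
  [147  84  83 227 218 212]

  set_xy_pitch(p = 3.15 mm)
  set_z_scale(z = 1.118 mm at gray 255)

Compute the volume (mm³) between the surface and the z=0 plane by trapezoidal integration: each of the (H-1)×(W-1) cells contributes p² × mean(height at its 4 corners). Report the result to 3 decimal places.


height_mm = gray/255 × 1.118; cell vol = 3.15² × mean(4 corners)
unit = 3.15² × 1.118 / (4×255) = 0.0108758 mm³ per gray-sum
row 0: Σ corner-gray over 5 cells = 2725  → 29.6367
row 1: Σ corner-gray over 5 cells = 2815  → 30.6155
row 2: Σ corner-gray over 5 cells = 2699  → 29.3539
row 3: Σ corner-gray over 5 cells = 2147  → 23.3504
row 4: Σ corner-gray over 5 cells = 2383  → 25.9171
row 5: Σ corner-gray over 5 cells = 3093  → 33.6390
Σ rows: total corner-gray = 15862  → 172.5125 mm³

172.513


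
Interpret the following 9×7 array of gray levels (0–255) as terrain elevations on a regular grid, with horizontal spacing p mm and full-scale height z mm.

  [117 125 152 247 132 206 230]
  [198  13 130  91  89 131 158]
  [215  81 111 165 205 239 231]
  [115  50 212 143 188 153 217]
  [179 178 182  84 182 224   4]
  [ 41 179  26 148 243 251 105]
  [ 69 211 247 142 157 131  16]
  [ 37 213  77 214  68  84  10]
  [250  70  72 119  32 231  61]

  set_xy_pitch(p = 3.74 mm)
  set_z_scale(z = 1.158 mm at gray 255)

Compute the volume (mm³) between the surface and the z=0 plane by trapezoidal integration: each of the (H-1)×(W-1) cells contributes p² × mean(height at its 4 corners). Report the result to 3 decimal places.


438.099

height_mm = gray/255 × 1.158; cell vol = 3.74² × mean(4 corners)
unit = 3.74² × 1.158 / (4×255) = 0.01588 mm³ per gray-sum
row 0: Σ corner-gray over 6 cells = 3335  → 52.9599
row 1: Σ corner-gray over 6 cells = 3312  → 52.5947
row 2: Σ corner-gray over 6 cells = 3872  → 61.4875
row 3: Σ corner-gray over 6 cells = 3707  → 58.8673
row 4: Σ corner-gray over 6 cells = 3723  → 59.1214
row 5: Σ corner-gray over 6 cells = 3701  → 58.7720
row 6: Σ corner-gray over 6 cells = 3220  → 51.1337
row 7: Σ corner-gray over 6 cells = 2718  → 43.1619
Σ rows: total corner-gray = 27588  → 438.0985 mm³


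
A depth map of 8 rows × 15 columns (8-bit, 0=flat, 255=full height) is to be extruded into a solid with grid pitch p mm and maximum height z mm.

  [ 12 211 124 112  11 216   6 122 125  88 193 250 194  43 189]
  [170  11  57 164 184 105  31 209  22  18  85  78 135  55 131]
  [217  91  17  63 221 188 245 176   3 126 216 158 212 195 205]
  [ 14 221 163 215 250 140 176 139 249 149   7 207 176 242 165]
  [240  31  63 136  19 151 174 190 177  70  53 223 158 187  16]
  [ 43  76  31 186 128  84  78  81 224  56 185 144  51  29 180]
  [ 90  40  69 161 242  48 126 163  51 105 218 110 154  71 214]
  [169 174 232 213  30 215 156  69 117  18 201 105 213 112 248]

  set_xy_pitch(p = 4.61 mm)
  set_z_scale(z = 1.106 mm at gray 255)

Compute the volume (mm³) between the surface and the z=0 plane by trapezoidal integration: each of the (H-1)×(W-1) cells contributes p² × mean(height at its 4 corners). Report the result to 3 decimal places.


1171.923

height_mm = gray/255 × 1.106; cell vol = 4.61² × mean(4 corners)
unit = 4.61² × 1.106 / (4×255) = 0.0230439 mm³ per gray-sum
row 0: Σ corner-gray over 14 cells = 6200  → 142.8725
row 1: Σ corner-gray over 14 cells = 6853  → 157.9201
row 2: Σ corner-gray over 14 cells = 9091  → 209.4925
row 3: Σ corner-gray over 14 cells = 8367  → 192.8087
row 4: Σ corner-gray over 14 cells = 6449  → 148.6104
row 5: Σ corner-gray over 14 cells = 6349  → 146.3060
row 6: Σ corner-gray over 14 cells = 7547  → 173.9126
Σ rows: total corner-gray = 50856  → 1171.9228 mm³


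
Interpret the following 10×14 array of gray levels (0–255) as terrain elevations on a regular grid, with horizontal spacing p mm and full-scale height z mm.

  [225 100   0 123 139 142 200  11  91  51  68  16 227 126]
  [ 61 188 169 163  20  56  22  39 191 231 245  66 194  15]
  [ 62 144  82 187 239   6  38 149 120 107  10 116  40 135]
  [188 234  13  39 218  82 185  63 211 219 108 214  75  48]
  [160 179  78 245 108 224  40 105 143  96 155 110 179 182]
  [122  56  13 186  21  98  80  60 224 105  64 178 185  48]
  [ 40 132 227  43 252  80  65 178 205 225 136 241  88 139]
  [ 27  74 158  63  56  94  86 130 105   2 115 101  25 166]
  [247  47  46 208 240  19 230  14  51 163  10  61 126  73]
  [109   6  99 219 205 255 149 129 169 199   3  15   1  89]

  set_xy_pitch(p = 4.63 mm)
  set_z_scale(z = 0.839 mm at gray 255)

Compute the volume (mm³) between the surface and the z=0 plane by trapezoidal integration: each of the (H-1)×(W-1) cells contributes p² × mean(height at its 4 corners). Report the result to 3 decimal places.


974.271

height_mm = gray/255 × 0.839; cell vol = 4.63² × mean(4 corners)
unit = 4.63² × 0.839 / (4×255) = 0.0176329 mm³ per gray-sum
row 0: Σ corner-gray over 13 cells = 5931  → 104.5807
row 1: Σ corner-gray over 13 cells = 5917  → 104.3339
row 2: Σ corner-gray over 13 cells = 6231  → 109.8706
row 3: Σ corner-gray over 13 cells = 7224  → 127.3801
row 4: Σ corner-gray over 13 cells = 6376  → 112.4274
row 5: Σ corner-gray over 13 cells = 6633  → 116.9590
row 6: Σ corner-gray over 13 cells = 6134  → 108.1602
row 7: Σ corner-gray over 13 cells = 4961  → 87.4768
row 8: Σ corner-gray over 13 cells = 5846  → 103.0819
Σ rows: total corner-gray = 55253  → 974.2707 mm³


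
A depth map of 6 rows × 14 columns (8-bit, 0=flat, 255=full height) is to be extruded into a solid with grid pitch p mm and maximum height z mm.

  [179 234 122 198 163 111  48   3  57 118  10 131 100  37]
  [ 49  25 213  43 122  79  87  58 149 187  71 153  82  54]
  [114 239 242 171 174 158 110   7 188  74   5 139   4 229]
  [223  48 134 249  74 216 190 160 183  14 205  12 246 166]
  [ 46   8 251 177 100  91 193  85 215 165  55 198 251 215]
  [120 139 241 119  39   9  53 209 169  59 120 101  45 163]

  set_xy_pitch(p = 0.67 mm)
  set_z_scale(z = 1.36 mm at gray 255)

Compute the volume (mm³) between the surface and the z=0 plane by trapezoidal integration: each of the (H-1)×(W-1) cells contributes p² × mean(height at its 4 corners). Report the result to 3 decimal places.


19.804

height_mm = gray/255 × 1.36; cell vol = 0.67² × mean(4 corners)
unit = 0.67² × 1.36 / (4×255) = 0.000598533 mm³ per gray-sum
row 0: Σ corner-gray over 13 cells = 5447  → 3.2602
row 1: Σ corner-gray over 13 cells = 6006  → 3.5948
row 2: Σ corner-gray over 13 cells = 7216  → 4.3190
row 3: Σ corner-gray over 13 cells = 7690  → 4.6027
row 4: Σ corner-gray over 13 cells = 6728  → 4.0269
Σ rows: total corner-gray = 33087  → 19.8037 mm³


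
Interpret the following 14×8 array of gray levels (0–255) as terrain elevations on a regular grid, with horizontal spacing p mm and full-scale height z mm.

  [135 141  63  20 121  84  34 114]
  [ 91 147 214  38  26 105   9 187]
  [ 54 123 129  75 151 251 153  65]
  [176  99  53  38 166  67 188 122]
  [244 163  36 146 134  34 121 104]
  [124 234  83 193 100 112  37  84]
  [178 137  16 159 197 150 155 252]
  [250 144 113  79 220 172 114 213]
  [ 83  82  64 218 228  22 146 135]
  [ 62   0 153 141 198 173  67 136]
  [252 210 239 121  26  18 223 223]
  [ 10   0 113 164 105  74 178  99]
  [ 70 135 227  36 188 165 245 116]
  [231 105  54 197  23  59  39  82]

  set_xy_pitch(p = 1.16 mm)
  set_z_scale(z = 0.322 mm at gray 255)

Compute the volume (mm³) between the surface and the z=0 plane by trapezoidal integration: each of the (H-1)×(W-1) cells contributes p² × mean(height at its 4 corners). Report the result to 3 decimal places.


19.227

height_mm = gray/255 × 0.322; cell vol = 1.16² × mean(4 corners)
unit = 1.16² × 0.322 / (4×255) = 0.000424787 mm³ per gray-sum
row 0: Σ corner-gray over 7 cells = 2531  → 1.0751
row 1: Σ corner-gray over 7 cells = 3239  → 1.3759
row 2: Σ corner-gray over 7 cells = 3403  → 1.4456
row 3: Σ corner-gray over 7 cells = 3136  → 1.3321
row 4: Σ corner-gray over 7 cells = 3342  → 1.4196
row 5: Σ corner-gray over 7 cells = 3784  → 1.6074
row 6: Σ corner-gray over 7 cells = 4205  → 1.7862
row 7: Σ corner-gray over 7 cells = 3885  → 1.6503
row 8: Σ corner-gray over 7 cells = 3400  → 1.4443
row 9: Σ corner-gray over 7 cells = 3811  → 1.6189
row 10: Σ corner-gray over 7 cells = 3526  → 1.4978
row 11: Σ corner-gray over 7 cells = 3555  → 1.5101
row 12: Σ corner-gray over 7 cells = 3445  → 1.4634
Σ rows: total corner-gray = 45262  → 19.2267 mm³


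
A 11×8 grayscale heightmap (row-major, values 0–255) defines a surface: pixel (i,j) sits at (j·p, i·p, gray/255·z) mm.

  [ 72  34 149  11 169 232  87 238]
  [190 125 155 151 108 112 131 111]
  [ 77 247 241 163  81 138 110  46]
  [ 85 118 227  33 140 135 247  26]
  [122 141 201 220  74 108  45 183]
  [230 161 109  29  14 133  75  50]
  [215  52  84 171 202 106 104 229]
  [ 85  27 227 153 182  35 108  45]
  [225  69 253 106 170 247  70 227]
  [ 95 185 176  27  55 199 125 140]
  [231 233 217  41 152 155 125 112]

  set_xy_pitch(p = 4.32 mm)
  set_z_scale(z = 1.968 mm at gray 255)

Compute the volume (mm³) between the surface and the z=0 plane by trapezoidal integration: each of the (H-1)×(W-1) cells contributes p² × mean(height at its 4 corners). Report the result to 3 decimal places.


1333.896

height_mm = gray/255 × 1.968; cell vol = 4.32² × mean(4 corners)
unit = 4.32² × 1.968 / (4×255) = 0.0360075 mm³ per gray-sum
row 0: Σ corner-gray over 7 cells = 3539  → 127.4304
row 1: Σ corner-gray over 7 cells = 3948  → 142.1574
row 2: Σ corner-gray over 7 cells = 3994  → 143.8138
row 3: Σ corner-gray over 7 cells = 3794  → 136.6123
row 4: Σ corner-gray over 7 cells = 3205  → 115.4039
row 5: Σ corner-gray over 7 cells = 3204  → 115.3679
row 6: Σ corner-gray over 7 cells = 3476  → 125.1619
row 7: Σ corner-gray over 7 cells = 3876  → 139.5649
row 8: Σ corner-gray over 7 cells = 4051  → 145.8662
row 9: Σ corner-gray over 7 cells = 3958  → 142.5175
Σ rows: total corner-gray = 37045  → 1333.8961 mm³


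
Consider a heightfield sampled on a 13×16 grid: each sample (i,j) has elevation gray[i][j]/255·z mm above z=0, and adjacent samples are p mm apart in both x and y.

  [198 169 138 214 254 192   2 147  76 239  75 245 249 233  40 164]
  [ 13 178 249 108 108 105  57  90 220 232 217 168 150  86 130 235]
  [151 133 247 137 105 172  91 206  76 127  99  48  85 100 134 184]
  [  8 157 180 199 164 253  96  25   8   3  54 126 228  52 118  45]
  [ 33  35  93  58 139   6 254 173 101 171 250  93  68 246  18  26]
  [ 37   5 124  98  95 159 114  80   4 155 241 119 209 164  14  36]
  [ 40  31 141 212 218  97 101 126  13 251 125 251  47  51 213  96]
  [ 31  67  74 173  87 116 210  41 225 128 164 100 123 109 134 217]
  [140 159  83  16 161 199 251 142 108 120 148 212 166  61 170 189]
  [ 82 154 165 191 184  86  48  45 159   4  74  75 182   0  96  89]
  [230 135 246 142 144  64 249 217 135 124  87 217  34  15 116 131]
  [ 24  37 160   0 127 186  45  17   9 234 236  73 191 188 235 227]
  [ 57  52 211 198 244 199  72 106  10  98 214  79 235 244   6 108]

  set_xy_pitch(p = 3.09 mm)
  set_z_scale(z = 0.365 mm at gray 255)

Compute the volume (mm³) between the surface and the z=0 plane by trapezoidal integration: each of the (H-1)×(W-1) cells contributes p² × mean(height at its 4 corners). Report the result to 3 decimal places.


313.535

height_mm = gray/255 × 0.365; cell vol = 3.09² × mean(4 corners)
unit = 3.09² × 0.365 / (4×255) = 0.00341672 mm³ per gray-sum
row 0: Σ corner-gray over 15 cells = 9352  → 31.9532
row 1: Σ corner-gray over 15 cells = 8299  → 28.3554
row 2: Σ corner-gray over 15 cells = 7234  → 24.7166
row 3: Σ corner-gray over 15 cells = 6848  → 23.3977
row 4: Σ corner-gray over 15 cells = 6704  → 22.9057
row 5: Σ corner-gray over 15 cells = 7125  → 24.3441
row 6: Σ corner-gray over 15 cells = 7640  → 26.1038
row 7: Σ corner-gray over 15 cells = 8071  → 27.5764
row 8: Σ corner-gray over 15 cells = 7418  → 25.3452
row 9: Σ corner-gray over 15 cells = 7308  → 24.9694
row 10: Σ corner-gray over 15 cells = 7938  → 27.1219
row 11: Σ corner-gray over 15 cells = 7828  → 26.7461
Σ rows: total corner-gray = 91765  → 313.5355 mm³


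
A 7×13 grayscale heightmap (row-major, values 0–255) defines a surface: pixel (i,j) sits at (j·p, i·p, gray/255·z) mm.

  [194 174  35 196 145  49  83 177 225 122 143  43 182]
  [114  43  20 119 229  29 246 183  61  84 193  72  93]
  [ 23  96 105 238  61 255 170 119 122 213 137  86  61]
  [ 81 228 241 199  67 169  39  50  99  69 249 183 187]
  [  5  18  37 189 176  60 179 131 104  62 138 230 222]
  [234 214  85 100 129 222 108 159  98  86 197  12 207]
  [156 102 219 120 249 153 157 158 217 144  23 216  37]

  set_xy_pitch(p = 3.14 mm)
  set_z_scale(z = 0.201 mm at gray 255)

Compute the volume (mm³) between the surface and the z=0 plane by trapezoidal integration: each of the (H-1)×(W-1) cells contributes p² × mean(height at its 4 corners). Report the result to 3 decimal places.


74.132

height_mm = gray/255 × 0.201; cell vol = 3.14² × mean(4 corners)
unit = 3.14² × 0.201 / (4×255) = 0.00194292 mm³ per gray-sum
row 0: Σ corner-gray over 12 cells = 5925  → 11.5118
row 1: Σ corner-gray over 12 cells = 6053  → 11.7605
row 2: Σ corner-gray over 12 cells = 6742  → 13.0992
row 3: Σ corner-gray over 12 cells = 6329  → 12.2967
row 4: Σ corner-gray over 12 cells = 6136  → 11.9218
row 5: Σ corner-gray over 12 cells = 6970  → 13.5422
Σ rows: total corner-gray = 38155  → 74.1322 mm³


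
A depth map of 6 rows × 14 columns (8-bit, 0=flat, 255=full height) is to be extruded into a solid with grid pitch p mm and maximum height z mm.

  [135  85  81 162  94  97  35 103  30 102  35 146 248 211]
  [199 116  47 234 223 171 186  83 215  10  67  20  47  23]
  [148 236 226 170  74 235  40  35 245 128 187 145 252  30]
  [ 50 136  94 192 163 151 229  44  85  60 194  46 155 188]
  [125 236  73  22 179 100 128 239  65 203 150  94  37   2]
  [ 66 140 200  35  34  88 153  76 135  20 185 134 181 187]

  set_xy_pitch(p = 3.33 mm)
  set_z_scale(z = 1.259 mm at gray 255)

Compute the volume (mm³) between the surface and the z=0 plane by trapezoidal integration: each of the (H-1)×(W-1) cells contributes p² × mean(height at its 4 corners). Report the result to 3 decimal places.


454.346

height_mm = gray/255 × 1.259; cell vol = 3.33² × mean(4 corners)
unit = 3.33² × 1.259 / (4×255) = 0.0136872 mm³ per gray-sum
row 0: Σ corner-gray over 13 cells = 5842  → 79.9605
row 1: Σ corner-gray over 13 cells = 7184  → 98.3287
row 2: Σ corner-gray over 13 cells = 7460  → 102.1064
row 3: Σ corner-gray over 13 cells = 6515  → 89.1720
row 4: Σ corner-gray over 13 cells = 6194  → 84.7784
Σ rows: total corner-gray = 33195  → 454.3460 mm³


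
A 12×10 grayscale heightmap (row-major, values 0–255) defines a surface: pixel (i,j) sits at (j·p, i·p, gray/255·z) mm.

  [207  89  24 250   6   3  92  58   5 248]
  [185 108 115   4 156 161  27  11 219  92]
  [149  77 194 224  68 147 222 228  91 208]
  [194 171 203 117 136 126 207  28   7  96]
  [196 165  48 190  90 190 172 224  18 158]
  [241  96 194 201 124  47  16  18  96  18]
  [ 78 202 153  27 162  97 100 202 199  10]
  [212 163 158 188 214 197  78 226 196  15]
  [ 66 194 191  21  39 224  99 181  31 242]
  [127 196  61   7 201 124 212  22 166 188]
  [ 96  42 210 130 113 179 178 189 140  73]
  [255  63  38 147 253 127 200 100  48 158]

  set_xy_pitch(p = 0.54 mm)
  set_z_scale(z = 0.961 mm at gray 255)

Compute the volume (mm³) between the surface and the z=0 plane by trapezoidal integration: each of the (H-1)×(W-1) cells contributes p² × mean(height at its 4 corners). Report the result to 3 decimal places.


height_mm = gray/255 × 0.961; cell vol = 0.54² × mean(4 corners)
unit = 0.54² × 0.961 / (4×255) = 0.000274733 mm³ per gray-sum
row 0: Σ corner-gray over 9 cells = 3388  → 0.9308
row 1: Σ corner-gray over 9 cells = 4738  → 1.3017
row 2: Σ corner-gray over 9 cells = 5139  → 1.4119
row 3: Σ corner-gray over 9 cells = 4828  → 1.3264
row 4: Σ corner-gray over 9 cells = 4391  → 1.2064
row 5: Σ corner-gray over 9 cells = 4215  → 1.1580
row 6: Σ corner-gray over 9 cells = 5439  → 1.4943
row 7: Σ corner-gray over 9 cells = 5335  → 1.4657
row 8: Σ corner-gray over 9 cells = 4561  → 1.2531
row 9: Σ corner-gray over 9 cells = 4824  → 1.3253
row 10: Σ corner-gray over 9 cells = 4896  → 1.3451
Σ rows: total corner-gray = 51754  → 14.2185 mm³

14.219


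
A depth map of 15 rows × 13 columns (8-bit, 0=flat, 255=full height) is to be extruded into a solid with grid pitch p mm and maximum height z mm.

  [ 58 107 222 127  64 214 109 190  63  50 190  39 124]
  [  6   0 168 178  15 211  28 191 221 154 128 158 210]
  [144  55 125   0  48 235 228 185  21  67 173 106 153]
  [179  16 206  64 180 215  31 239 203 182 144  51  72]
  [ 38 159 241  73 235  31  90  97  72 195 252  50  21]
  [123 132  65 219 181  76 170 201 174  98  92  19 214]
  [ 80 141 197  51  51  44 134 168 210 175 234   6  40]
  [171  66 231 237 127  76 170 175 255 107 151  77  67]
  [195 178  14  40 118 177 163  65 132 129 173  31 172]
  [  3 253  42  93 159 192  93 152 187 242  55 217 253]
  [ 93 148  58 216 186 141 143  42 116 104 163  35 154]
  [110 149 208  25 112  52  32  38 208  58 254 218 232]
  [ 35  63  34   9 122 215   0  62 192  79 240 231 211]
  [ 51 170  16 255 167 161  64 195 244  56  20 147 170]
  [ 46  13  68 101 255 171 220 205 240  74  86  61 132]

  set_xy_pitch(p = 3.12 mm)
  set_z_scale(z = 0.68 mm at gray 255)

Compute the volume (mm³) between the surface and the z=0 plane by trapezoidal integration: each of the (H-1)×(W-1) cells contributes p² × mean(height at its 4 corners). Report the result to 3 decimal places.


563.479

height_mm = gray/255 × 0.68; cell vol = 3.12² × mean(4 corners)
unit = 3.12² × 0.68 / (4×255) = 0.0064896 mm³ per gray-sum
row 0: Σ corner-gray over 12 cells = 6052  → 39.2751
row 1: Σ corner-gray over 12 cells = 5903  → 38.3081
row 2: Σ corner-gray over 12 cells = 6096  → 39.5606
row 3: Σ corner-gray over 12 cells = 6362  → 41.2868
row 4: Σ corner-gray over 12 cells = 6240  → 40.4951
row 5: Σ corner-gray over 12 cells = 6133  → 39.8007
row 6: Σ corner-gray over 12 cells = 6524  → 42.3382
row 7: Σ corner-gray over 12 cells = 6389  → 41.4621
row 8: Σ corner-gray over 12 cells = 6433  → 41.7476
row 9: Σ corner-gray over 12 cells = 6577  → 42.6821
row 10: Σ corner-gray over 12 cells = 6001  → 38.9441
row 11: Σ corner-gray over 12 cells = 5790  → 37.5748
row 12: Σ corner-gray over 12 cells = 5951  → 38.6196
row 13: Σ corner-gray over 12 cells = 6377  → 41.3842
Σ rows: total corner-gray = 86828  → 563.4790 mm³


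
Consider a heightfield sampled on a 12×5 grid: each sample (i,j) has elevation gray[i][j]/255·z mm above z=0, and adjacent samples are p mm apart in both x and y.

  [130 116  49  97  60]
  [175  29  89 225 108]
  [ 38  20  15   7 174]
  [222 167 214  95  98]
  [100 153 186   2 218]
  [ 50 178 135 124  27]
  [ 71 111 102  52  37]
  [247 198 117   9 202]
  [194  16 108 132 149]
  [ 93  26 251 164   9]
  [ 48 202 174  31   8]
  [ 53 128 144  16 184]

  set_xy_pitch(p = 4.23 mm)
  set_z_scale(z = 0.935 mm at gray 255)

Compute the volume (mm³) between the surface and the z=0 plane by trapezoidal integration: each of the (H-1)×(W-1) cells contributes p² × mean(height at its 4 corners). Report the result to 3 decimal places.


318.048

height_mm = gray/255 × 0.935; cell vol = 4.23² × mean(4 corners)
unit = 4.23² × 0.935 / (4×255) = 0.0164018 mm³ per gray-sum
row 0: Σ corner-gray over 4 cells = 1683  → 27.6043
row 1: Σ corner-gray over 4 cells = 1265  → 20.7483
row 2: Σ corner-gray over 4 cells = 1568  → 25.7181
row 3: Σ corner-gray over 4 cells = 2272  → 37.2649
row 4: Σ corner-gray over 4 cells = 1951  → 32.0000
row 5: Σ corner-gray over 4 cells = 1589  → 26.0625
row 6: Σ corner-gray over 4 cells = 1735  → 28.4572
row 7: Σ corner-gray over 4 cells = 1952  → 32.0164
row 8: Σ corner-gray over 4 cells = 1839  → 30.1630
row 9: Σ corner-gray over 4 cells = 1854  → 30.4090
row 10: Σ corner-gray over 4 cells = 1683  → 27.6043
Σ rows: total corner-gray = 19391  → 318.0478 mm³


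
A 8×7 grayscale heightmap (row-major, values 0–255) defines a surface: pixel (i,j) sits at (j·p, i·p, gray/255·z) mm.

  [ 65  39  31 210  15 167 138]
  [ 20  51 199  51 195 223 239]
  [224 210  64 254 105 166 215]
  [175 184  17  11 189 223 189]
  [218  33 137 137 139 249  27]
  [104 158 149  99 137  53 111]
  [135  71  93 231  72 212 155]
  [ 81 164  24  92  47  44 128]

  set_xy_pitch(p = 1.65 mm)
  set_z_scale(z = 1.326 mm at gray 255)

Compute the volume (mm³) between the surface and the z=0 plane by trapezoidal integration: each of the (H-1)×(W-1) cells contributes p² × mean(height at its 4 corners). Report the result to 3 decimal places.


78.394

height_mm = gray/255 × 1.326; cell vol = 1.65² × mean(4 corners)
unit = 1.65² × 1.326 / (4×255) = 0.00353925 mm³ per gray-sum
row 0: Σ corner-gray over 6 cells = 2824  → 9.9948
row 1: Σ corner-gray over 6 cells = 3734  → 13.2156
row 2: Σ corner-gray over 6 cells = 3649  → 12.9147
row 3: Σ corner-gray over 6 cells = 3247  → 11.4919
row 4: Σ corner-gray over 6 cells = 3042  → 10.7664
row 5: Σ corner-gray over 6 cells = 3055  → 10.8124
row 6: Σ corner-gray over 6 cells = 2599  → 9.1985
Σ rows: total corner-gray = 22150  → 78.3944 mm³


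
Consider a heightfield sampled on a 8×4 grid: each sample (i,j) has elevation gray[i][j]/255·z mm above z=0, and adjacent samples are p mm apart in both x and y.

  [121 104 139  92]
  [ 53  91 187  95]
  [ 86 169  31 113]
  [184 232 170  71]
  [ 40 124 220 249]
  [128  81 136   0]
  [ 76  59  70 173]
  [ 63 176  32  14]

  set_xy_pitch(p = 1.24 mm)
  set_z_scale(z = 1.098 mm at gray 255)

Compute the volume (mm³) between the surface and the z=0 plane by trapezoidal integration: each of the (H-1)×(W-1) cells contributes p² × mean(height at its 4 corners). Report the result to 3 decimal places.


16.565

height_mm = gray/255 × 1.098; cell vol = 1.24² × mean(4 corners)
unit = 1.24² × 1.098 / (4×255) = 0.00165518 mm³ per gray-sum
row 0: Σ corner-gray over 3 cells = 1403  → 2.3222
row 1: Σ corner-gray over 3 cells = 1303  → 2.1567
row 2: Σ corner-gray over 3 cells = 1658  → 2.7443
row 3: Σ corner-gray over 3 cells = 2036  → 3.3699
row 4: Σ corner-gray over 3 cells = 1539  → 2.5473
row 5: Σ corner-gray over 3 cells = 1069  → 1.7694
row 6: Σ corner-gray over 3 cells = 1000  → 1.6552
Σ rows: total corner-gray = 10008  → 16.5651 mm³


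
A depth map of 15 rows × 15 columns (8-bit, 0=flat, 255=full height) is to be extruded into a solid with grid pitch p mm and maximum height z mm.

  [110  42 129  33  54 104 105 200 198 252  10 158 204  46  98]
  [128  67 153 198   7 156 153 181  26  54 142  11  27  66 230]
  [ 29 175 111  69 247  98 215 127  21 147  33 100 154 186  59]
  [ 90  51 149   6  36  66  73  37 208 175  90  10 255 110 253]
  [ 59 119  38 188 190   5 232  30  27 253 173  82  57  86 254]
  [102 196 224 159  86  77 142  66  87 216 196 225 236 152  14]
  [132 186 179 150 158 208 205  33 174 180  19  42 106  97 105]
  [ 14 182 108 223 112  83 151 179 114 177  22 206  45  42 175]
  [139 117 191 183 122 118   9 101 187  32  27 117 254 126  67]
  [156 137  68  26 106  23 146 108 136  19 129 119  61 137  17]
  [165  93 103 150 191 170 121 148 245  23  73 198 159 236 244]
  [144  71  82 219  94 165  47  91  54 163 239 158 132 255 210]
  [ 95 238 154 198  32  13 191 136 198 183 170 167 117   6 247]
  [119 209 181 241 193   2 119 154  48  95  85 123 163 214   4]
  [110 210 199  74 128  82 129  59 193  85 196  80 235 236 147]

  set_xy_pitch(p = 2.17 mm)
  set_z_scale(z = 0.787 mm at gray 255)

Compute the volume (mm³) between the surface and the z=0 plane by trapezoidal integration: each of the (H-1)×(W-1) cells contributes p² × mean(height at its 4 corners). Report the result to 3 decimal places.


358.735

height_mm = gray/255 × 0.787; cell vol = 2.17² × mean(4 corners)
unit = 2.17² × 0.787 / (4×255) = 0.00363324 mm³ per gray-sum
row 0: Σ corner-gray over 14 cells = 6118  → 22.2282
row 1: Σ corner-gray over 14 cells = 6294  → 22.8676
row 2: Σ corner-gray over 14 cells = 6329  → 22.9948
row 3: Σ corner-gray over 14 cells = 6148  → 22.3372
row 4: Σ corner-gray over 14 cells = 7513  → 27.2965
row 5: Σ corner-gray over 14 cells = 7951  → 28.8879
row 6: Σ corner-gray over 14 cells = 7188  → 26.1157
row 7: Σ corner-gray over 14 cells = 6851  → 24.8913
row 8: Σ corner-gray over 14 cells = 5977  → 21.7159
row 9: Σ corner-gray over 14 cells = 6832  → 24.8223
row 10: Σ corner-gray over 14 cells = 8123  → 29.5128
row 11: Σ corner-gray over 14 cells = 7842  → 28.4919
row 12: Σ corner-gray over 14 cells = 7725  → 28.0668
row 13: Σ corner-gray over 14 cells = 7846  → 28.5064
Σ rows: total corner-gray = 98737  → 358.7352 mm³


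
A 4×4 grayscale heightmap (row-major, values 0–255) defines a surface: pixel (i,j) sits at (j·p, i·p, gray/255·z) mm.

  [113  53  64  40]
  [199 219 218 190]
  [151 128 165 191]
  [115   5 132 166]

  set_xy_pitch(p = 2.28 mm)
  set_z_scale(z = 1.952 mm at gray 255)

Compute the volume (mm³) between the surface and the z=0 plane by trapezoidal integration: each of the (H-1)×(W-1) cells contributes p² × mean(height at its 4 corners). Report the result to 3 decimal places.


52.965

height_mm = gray/255 × 1.952; cell vol = 2.28² × mean(4 corners)
unit = 2.28² × 1.952 / (4×255) = 0.00994831 mm³ per gray-sum
row 0: Σ corner-gray over 3 cells = 1650  → 16.4147
row 1: Σ corner-gray over 3 cells = 2191  → 21.7967
row 2: Σ corner-gray over 3 cells = 1483  → 14.7533
Σ rows: total corner-gray = 5324  → 52.9648 mm³


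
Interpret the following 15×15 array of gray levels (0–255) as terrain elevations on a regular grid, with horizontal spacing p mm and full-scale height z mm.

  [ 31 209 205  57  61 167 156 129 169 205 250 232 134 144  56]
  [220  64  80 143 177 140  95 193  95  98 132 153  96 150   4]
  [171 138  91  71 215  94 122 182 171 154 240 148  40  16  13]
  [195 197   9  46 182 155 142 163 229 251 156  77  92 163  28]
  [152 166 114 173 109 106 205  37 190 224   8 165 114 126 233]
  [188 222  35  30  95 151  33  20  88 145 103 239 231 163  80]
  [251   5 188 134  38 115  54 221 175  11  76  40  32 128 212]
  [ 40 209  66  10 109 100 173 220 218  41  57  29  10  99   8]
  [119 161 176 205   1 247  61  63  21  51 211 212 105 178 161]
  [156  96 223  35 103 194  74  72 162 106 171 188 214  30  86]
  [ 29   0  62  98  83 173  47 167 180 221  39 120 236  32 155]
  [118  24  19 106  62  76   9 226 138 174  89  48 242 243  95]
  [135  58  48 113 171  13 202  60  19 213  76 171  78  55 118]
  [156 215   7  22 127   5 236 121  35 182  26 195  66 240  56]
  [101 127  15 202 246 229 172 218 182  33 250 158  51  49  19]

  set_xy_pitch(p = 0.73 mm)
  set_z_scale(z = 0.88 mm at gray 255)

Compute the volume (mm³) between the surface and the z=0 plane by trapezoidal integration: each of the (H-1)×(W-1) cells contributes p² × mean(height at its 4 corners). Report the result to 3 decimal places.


height_mm = gray/255 × 0.88; cell vol = 0.73² × mean(4 corners)
unit = 0.73² × 0.88 / (4×255) = 0.000459757 mm³ per gray-sum
row 0: Σ corner-gray over 14 cells = 7779  → 3.5764
row 1: Σ corner-gray over 14 cells = 7004  → 3.2201
row 2: Σ corner-gray over 14 cells = 7495  → 3.4459
row 3: Σ corner-gray over 14 cells = 7806  → 3.5889
row 4: Σ corner-gray over 14 cells = 7237  → 3.3273
row 5: Σ corner-gray over 14 cells = 6275  → 2.8850
row 6: Σ corner-gray over 14 cells = 5627  → 2.5871
row 7: Σ corner-gray over 14 cells = 6394  → 2.9397
row 8: Σ corner-gray over 14 cells = 7242  → 3.3296
row 9: Σ corner-gray over 14 cells = 6678  → 3.0703
row 10: Σ corner-gray over 14 cells = 6225  → 2.8620
row 11: Σ corner-gray over 14 cells = 5932  → 2.7273
row 12: Σ corner-gray over 14 cells = 5973  → 2.7461
row 13: Σ corner-gray over 14 cells = 7150  → 3.2873
Σ rows: total corner-gray = 94817  → 43.5928 mm³

43.593


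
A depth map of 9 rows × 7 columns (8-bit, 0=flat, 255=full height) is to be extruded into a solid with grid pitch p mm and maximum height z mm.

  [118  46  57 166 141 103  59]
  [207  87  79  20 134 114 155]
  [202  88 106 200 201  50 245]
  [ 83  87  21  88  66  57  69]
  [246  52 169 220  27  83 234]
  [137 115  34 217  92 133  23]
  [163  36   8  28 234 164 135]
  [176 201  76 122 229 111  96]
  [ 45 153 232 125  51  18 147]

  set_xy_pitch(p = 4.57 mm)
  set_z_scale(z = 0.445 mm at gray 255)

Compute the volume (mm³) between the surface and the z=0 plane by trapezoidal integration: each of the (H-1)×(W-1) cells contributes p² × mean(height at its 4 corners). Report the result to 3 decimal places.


height_mm = gray/255 × 0.445; cell vol = 4.57² × mean(4 corners)
unit = 4.57² × 0.445 / (4×255) = 0.00911155 mm³ per gray-sum
row 0: Σ corner-gray over 6 cells = 2433  → 22.1684
row 1: Σ corner-gray over 6 cells = 2967  → 27.0340
row 2: Σ corner-gray over 6 cells = 2527  → 23.0249
row 3: Σ corner-gray over 6 cells = 2372  → 21.6126
row 4: Σ corner-gray over 6 cells = 2924  → 26.6422
row 5: Σ corner-gray over 6 cells = 2580  → 23.5078
row 6: Σ corner-gray over 6 cells = 2988  → 27.2253
row 7: Σ corner-gray over 6 cells = 3100  → 28.2458
Σ rows: total corner-gray = 21891  → 199.4609 mm³

199.461


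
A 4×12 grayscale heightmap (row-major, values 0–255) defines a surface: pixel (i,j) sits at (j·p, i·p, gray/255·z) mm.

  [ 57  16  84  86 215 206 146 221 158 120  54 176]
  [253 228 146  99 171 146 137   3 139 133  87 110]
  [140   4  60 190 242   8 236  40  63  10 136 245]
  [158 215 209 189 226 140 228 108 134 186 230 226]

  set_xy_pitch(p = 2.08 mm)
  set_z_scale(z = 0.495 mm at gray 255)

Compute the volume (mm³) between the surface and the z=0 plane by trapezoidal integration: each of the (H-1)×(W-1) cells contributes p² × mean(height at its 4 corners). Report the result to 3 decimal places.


height_mm = gray/255 × 0.495; cell vol = 2.08² × mean(4 corners)
unit = 2.08² × 0.495 / (4×255) = 0.00209958 mm³ per gray-sum
row 0: Σ corner-gray over 11 cells = 5786  → 12.1481
row 1: Σ corner-gray over 11 cells = 5304  → 11.1362
row 2: Σ corner-gray over 11 cells = 6477  → 13.5990
Σ rows: total corner-gray = 17567  → 36.8833 mm³

36.883


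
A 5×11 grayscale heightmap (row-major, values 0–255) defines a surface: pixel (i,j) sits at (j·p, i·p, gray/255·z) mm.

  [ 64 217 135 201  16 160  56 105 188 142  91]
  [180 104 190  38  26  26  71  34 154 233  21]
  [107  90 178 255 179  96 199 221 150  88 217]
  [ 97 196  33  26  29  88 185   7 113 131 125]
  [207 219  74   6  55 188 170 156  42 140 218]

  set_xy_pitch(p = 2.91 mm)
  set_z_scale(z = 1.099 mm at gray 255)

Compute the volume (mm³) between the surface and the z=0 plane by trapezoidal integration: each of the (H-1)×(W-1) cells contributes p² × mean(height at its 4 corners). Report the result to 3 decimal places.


174.943

height_mm = gray/255 × 1.099; cell vol = 2.91² × mean(4 corners)
unit = 2.91² × 1.099 / (4×255) = 0.00912396 mm³ per gray-sum
row 0: Σ corner-gray over 10 cells = 4548  → 41.4958
row 1: Σ corner-gray over 10 cells = 5189  → 47.3442
row 2: Σ corner-gray over 10 cells = 5074  → 46.2950
row 3: Σ corner-gray over 10 cells = 4363  → 39.8078
Σ rows: total corner-gray = 19174  → 174.9429 mm³


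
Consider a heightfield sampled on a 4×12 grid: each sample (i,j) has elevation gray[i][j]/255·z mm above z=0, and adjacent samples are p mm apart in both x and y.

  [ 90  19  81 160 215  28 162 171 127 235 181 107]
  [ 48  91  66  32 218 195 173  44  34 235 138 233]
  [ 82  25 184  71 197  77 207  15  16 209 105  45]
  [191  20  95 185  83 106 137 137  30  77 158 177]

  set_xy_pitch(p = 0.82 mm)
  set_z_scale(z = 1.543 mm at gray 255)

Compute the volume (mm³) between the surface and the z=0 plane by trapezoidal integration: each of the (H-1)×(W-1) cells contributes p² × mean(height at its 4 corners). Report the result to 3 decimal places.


15.790

height_mm = gray/255 × 1.543; cell vol = 0.82² × mean(4 corners)
unit = 0.82² × 1.543 / (4×255) = 0.00101717 mm³ per gray-sum
row 0: Σ corner-gray over 11 cells = 5688  → 5.7857
row 1: Σ corner-gray over 11 cells = 5072  → 5.1591
row 2: Σ corner-gray over 11 cells = 4763  → 4.8448
Σ rows: total corner-gray = 15523  → 15.7895 mm³


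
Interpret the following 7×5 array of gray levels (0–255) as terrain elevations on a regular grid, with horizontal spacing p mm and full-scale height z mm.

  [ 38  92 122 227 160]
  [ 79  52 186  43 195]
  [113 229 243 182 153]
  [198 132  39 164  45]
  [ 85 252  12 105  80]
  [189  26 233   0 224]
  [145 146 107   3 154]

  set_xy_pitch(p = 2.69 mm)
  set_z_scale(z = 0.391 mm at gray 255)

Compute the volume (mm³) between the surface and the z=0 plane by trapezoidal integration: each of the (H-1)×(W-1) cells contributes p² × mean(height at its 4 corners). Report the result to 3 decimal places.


33.855

height_mm = gray/255 × 0.391; cell vol = 2.69² × mean(4 corners)
unit = 2.69² × 0.391 / (4×255) = 0.00277384 mm³ per gray-sum
row 0: Σ corner-gray over 4 cells = 1916  → 5.3147
row 1: Σ corner-gray over 4 cells = 2410  → 6.6850
row 2: Σ corner-gray over 4 cells = 2487  → 6.8985
row 3: Σ corner-gray over 4 cells = 1816  → 5.0373
row 4: Σ corner-gray over 4 cells = 1834  → 5.0872
row 5: Σ corner-gray over 4 cells = 1742  → 4.8320
Σ rows: total corner-gray = 12205  → 33.8547 mm³


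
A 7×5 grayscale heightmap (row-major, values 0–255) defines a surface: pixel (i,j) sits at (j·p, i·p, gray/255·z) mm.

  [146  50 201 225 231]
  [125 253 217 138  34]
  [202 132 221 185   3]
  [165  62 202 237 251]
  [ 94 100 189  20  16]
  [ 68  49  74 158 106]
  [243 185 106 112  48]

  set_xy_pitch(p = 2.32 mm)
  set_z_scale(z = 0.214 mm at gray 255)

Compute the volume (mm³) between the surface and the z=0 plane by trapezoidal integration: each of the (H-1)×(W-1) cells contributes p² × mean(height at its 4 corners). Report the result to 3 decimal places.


height_mm = gray/255 × 0.214; cell vol = 2.32² × mean(4 corners)
unit = 2.32² × 0.214 / (4×255) = 0.00112925 mm³ per gray-sum
row 0: Σ corner-gray over 4 cells = 2704  → 3.0535
row 1: Σ corner-gray over 4 cells = 2656  → 2.9993
row 2: Σ corner-gray over 4 cells = 2699  → 3.0478
row 3: Σ corner-gray over 4 cells = 2146  → 2.4234
row 4: Σ corner-gray over 4 cells = 1464  → 1.6532
row 5: Σ corner-gray over 4 cells = 1833  → 2.0699
Σ rows: total corner-gray = 13502  → 15.2471 mm³

15.247


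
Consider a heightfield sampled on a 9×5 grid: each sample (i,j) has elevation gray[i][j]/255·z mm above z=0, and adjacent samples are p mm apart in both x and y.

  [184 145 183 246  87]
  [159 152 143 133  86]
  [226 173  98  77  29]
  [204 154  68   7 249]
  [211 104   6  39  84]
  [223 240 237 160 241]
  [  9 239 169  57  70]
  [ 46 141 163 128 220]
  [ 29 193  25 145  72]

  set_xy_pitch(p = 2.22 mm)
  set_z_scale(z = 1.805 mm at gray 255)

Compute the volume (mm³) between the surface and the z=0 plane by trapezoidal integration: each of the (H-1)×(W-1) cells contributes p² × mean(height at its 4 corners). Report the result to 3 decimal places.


height_mm = gray/255 × 1.805; cell vol = 2.22² × mean(4 corners)
unit = 2.22² × 1.805 / (4×255) = 0.00872134 mm³ per gray-sum
row 0: Σ corner-gray over 4 cells = 2520  → 21.9778
row 1: Σ corner-gray over 4 cells = 2052  → 17.8962
row 2: Σ corner-gray over 4 cells = 1862  → 16.2391
row 3: Σ corner-gray over 4 cells = 1504  → 13.1169
row 4: Σ corner-gray over 4 cells = 2331  → 20.3294
row 5: Σ corner-gray over 4 cells = 2747  → 23.9575
row 6: Σ corner-gray over 4 cells = 2139  → 18.6549
row 7: Σ corner-gray over 4 cells = 1957  → 17.0677
Σ rows: total corner-gray = 17112  → 149.2395 mm³

149.239


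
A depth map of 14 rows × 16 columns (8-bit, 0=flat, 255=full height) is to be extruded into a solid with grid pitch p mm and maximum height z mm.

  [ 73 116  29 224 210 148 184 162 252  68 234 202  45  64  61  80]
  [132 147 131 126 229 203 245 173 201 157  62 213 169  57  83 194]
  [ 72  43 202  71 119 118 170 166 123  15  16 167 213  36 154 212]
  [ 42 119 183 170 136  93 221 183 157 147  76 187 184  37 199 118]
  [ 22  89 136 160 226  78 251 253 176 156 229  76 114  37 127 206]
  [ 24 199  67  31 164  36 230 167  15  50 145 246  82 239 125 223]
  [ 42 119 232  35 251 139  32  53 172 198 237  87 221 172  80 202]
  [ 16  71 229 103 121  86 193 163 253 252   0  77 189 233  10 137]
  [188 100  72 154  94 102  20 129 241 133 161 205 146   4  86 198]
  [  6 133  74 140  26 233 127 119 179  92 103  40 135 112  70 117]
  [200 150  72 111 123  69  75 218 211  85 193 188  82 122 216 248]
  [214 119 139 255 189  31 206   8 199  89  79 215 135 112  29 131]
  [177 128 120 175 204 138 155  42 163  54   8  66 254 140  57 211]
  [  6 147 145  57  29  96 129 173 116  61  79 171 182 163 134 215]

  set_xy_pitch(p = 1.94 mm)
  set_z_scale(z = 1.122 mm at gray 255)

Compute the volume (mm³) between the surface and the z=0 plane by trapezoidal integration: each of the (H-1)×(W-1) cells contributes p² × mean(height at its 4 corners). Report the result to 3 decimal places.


height_mm = gray/255 × 1.122; cell vol = 1.94² × mean(4 corners)
unit = 1.94² × 1.122 / (4×255) = 0.00413996 mm³ per gray-sum
row 0: Σ corner-gray over 15 cells = 8869  → 36.7173
row 1: Σ corner-gray over 15 cells = 8228  → 34.0636
row 2: Σ corner-gray over 15 cells = 7854  → 32.5152
row 3: Σ corner-gray over 15 cells = 8788  → 36.3820
row 4: Σ corner-gray over 15 cells = 8283  → 34.2913
row 5: Σ corner-gray over 15 cells = 8139  → 33.6951
row 6: Σ corner-gray over 15 cells = 8413  → 34.8295
row 7: Σ corner-gray over 15 cells = 7793  → 32.2627
row 8: Σ corner-gray over 15 cells = 6969  → 28.8514
row 9: Σ corner-gray over 15 cells = 7567  → 31.3271
row 10: Σ corner-gray over 15 cells = 8233  → 34.0843
row 11: Σ corner-gray over 15 cells = 7751  → 32.0888
row 12: Σ corner-gray over 15 cells = 7381  → 30.5570
Σ rows: total corner-gray = 104268  → 431.6653 mm³

431.665


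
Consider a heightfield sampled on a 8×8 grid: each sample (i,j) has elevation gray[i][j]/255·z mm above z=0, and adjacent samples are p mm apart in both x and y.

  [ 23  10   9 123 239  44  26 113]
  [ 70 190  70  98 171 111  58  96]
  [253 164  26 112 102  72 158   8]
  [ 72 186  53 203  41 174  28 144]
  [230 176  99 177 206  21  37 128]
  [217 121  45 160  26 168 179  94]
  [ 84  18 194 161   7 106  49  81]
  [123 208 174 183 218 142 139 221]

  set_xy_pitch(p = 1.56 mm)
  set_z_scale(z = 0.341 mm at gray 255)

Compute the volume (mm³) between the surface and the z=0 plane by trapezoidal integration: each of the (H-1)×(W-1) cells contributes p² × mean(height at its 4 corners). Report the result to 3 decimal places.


18.169

height_mm = gray/255 × 0.341; cell vol = 1.56² × mean(4 corners)
unit = 1.56² × 0.341 / (4×255) = 0.000813586 mm³ per gray-sum
row 0: Σ corner-gray over 7 cells = 2600  → 2.1153
row 1: Σ corner-gray over 7 cells = 3091  → 2.5148
row 2: Σ corner-gray over 7 cells = 3115  → 2.5343
row 3: Σ corner-gray over 7 cells = 3376  → 2.7467
row 4: Σ corner-gray over 7 cells = 3499  → 2.8467
row 5: Σ corner-gray over 7 cells = 2944  → 2.3952
row 6: Σ corner-gray over 7 cells = 3707  → 3.0160
Σ rows: total corner-gray = 22332  → 18.1690 mm³


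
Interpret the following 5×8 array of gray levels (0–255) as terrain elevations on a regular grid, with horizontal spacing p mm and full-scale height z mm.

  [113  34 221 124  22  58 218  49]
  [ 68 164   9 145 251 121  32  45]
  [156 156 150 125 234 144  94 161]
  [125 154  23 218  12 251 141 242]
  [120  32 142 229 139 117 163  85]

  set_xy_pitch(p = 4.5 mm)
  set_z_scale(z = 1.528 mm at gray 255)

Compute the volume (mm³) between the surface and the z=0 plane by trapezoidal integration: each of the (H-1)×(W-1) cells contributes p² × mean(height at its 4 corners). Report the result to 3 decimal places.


height_mm = gray/255 × 1.528; cell vol = 4.5² × mean(4 corners)
unit = 4.5² × 1.528 / (4×255) = 0.0303353 mm³ per gray-sum
row 0: Σ corner-gray over 7 cells = 3073  → 93.2204
row 1: Σ corner-gray over 7 cells = 3680  → 111.6339
row 2: Σ corner-gray over 7 cells = 4088  → 124.0107
row 3: Σ corner-gray over 7 cells = 3814  → 115.6988
Σ rows: total corner-gray = 14655  → 444.5637 mm³

444.564
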